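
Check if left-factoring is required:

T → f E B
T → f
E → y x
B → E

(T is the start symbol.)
Left-factoring is needed when two productions for the same non-terminal
share a common prefix on the right-hand side.

Productions for T:
  T → f E B
  T → f

Found common prefix 'f' in productions for T

Answer: Yes, T has productions with common prefix 'f'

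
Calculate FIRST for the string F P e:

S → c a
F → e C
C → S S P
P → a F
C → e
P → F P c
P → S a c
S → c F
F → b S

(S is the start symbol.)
{ 'b', 'e' }

FIRST sets of the non-terminals involved (from the grammar, by fixed-point iteration):
  FIRST(F) = { 'b', 'e' }

To compute FIRST(F P e), process the symbols left to right:
Symbol F is a non-terminal. Add FIRST(F) \ {ε} = { 'b', 'e' }
F is not nullable (ε ∉ FIRST(F)), so stop here.
FIRST(F P e) = { 'b', 'e' }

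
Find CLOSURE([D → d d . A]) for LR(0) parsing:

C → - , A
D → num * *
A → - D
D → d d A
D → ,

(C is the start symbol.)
Start with: [D → d d . A]
  [D → d d . A] has the dot before A: add [A → . - D]
No further items can be added.

CLOSURE = { [A → . - D], [D → d d . A] }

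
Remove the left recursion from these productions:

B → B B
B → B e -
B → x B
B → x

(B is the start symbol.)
B → x B B'
B → x B'
B' → B B'
B' → e - B'
B' → ε

B is directly left-recursive. The standard transformation for
  A → A α₁ | ... | A α_m | β₁ | ... | β_n
is
  A  → β₁ A' | ... | β_n A'
  A' → α₁ A' | ... | α_m A' | ε

B → x B becomes B → x B B'
B → x becomes B → x B'
B → B B becomes B' → B B'
B → B e - becomes B' → e - B'
Add B' → ε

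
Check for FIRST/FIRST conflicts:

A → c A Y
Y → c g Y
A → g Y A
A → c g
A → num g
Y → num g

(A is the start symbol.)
A FIRST/FIRST conflict occurs when two productions N → α and N → β for the same non-terminal have FIRST(α) ∩ FIRST(β) ≠ ∅ (with ε ∈ FIRST of a nullable right-hand side, so two nullable alternatives also conflict).

Productions for A:
  A → c A Y: FIRST = { 'c' }
  A → g Y A: FIRST = { 'g' }
  A → c g: FIRST = { 'c' }
  A → num g: FIRST = { 'num' }
Productions for Y:
  Y → c g Y: FIRST = { 'c' }
  Y → num g: FIRST = { 'num' }

Conflict for A: A → c A Y and A → c g
  Overlap: { 'c' }

Answer: Yes. A → c A Y / A → c g on { 'c' }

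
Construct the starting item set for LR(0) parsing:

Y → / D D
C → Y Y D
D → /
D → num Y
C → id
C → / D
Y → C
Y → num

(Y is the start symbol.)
First, augment the grammar with Y' → Y
I₀ = CLOSURE({ [Y' → . Y] }):
  [Y' → . Y] has the dot before Y: add [Y → . / D D], [Y → . C], [Y → . num]
  [Y → . C] has the dot before C: add [C → . Y Y D], [C → . id], [C → . / D]
No further items can be added.

I₀ = { [C → . / D], [C → . Y Y D], [C → . id], [Y → . / D D], [Y → . C], [Y → . num], [Y' → . Y] }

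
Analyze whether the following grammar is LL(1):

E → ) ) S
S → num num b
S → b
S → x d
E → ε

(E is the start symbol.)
Yes, the grammar is LL(1).

Relevant sets:
  FOLLOW(E) = { $ }

For E:
  PREDICT(E → ')' ')' S) = { ')' }
  PREDICT(E → ε) = { $ }
For S:
  PREDICT(S → num num b) = { 'num' }
  PREDICT(S → b) = { 'b' }
  PREDICT(S → x d) = { 'x' }

All predict sets are disjoint. The grammar IS LL(1).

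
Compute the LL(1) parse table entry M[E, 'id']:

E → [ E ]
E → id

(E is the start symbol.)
E → id

To find M[E, 'id'], we find productions for E where 'id' is in the predict set (PREDICT(N → α) = (FIRST(α) \ {ε}) ∪ (FOLLOW(N) if α ⇒* ε)).

E → [ E ]: PREDICT = { '[' }
E → id: PREDICT = { 'id' }
  'id' is in predict set, so this production goes in M[E, 'id']

M[E, 'id'] = E → id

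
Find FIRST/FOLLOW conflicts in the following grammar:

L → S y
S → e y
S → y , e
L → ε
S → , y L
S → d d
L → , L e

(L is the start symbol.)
Yes. L → S y with FOLLOW(L) on { 'e', 'y' }

A FIRST/FOLLOW conflict occurs when a non-terminal N has a nullable alternative N → β (β ⇒* ε) and another alternative N → α with FIRST(α) ∩ FOLLOW(N) ≠ ∅: on such a lookahead the parser cannot decide between expanding α and letting N vanish via β.

Nullable non-terminals: L.
FIRST sets used below: FIRST(S) = { ',', 'd', 'e', 'y' }

L: nullable alternative(s) L → ε; FOLLOW(L) = { $, 'e', 'y' }
  L → S y: FIRST \ {ε} = { ',', 'd', 'e', 'y' } — overlaps FOLLOW(L) on { 'e', 'y' }: CONFLICT
  L → ε: FIRST \ {ε} = { } — this is the only nullable alternative, skip
  L → , L e: FIRST \ {ε} = { ',' } — disjoint from FOLLOW(L)

S has no nullable alternative, so no FIRST/FOLLOW check is needed there.

So the grammar has 1 FIRST/FOLLOW conflict (marked CONFLICT above).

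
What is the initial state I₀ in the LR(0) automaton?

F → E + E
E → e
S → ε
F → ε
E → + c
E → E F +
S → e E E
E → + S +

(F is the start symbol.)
First, augment the grammar with F' → F
I₀ = CLOSURE({ [F' → . F] }):
  [F' → . F] has the dot before F: add [F → . E + E], [F → .]
  [F → . E + E] has the dot before E: add [E → . e], [E → . + c], [E → . E F +], [E → . + S +]
No further items can be added.

I₀ = { [E → . + S +], [E → . + c], [E → . E F +], [E → . e], [F → . E + E], [F → .], [F' → . F] }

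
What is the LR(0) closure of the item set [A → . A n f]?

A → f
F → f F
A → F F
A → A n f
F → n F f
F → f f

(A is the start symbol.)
To compute CLOSURE, for each item [A → α.Bβ] where B is a non-terminal, add [B → .γ] for all productions B → γ; repeat for the newly added items until nothing changes.

Start with: [A → . A n f]
  [A → . A n f] has the dot before A: add [A → . f], [A → . F F]
  [A → . F F] has the dot before F: add [F → . f F], [F → . n F f], [F → . f f]
No further items can be added.

CLOSURE = { [A → . A n f], [A → . F F], [A → . f], [F → . f F], [F → . f f], [F → . n F f] }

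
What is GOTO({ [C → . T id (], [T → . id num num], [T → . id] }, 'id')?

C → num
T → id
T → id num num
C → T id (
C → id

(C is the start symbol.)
{ [T → id . num num], [T → id .] }

GOTO(I, 'id') = CLOSURE({ [A → αX.β] : [A → α.Xβ] ∈ I, X = 'id' })

Items with dot before 'id', with the dot advanced:
  [T → . id] → [T → id .]
  [T → . id num num] → [T → id . num num]
Closure adds nothing (no advanced item has the dot before a non-terminal).

GOTO = { [T → id . num num], [T → id .] }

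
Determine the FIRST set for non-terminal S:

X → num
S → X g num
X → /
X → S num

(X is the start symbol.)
{ '/', 'num' }

To compute FIRST(S), examine every production with S on the left-hand side, reading each right-hand side left to right until a non-nullable symbol is reached.

FIRST sets of the other non-terminals involved (by the same procedure, iterated to a fixed point):
  FIRST(X) = { '/', 'num' }

From S → X g num:
  - X is a non-terminal: add FIRST(X) \ {ε} = { '/', 'num' }
    X is not nullable, so stop

Collecting: FIRST(S) = { '/', 'num' }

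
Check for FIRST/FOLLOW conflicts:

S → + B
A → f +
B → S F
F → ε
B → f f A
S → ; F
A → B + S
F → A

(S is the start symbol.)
Yes. F → A with FOLLOW(F) on { '+', ';', 'f' }

A FIRST/FOLLOW conflict occurs when a non-terminal N has a nullable alternative N → β (β ⇒* ε) and another alternative N → α with FIRST(α) ∩ FOLLOW(N) ≠ ∅: on such a lookahead the parser cannot decide between expanding α and letting N vanish via β.

Nullable non-terminals: F.
FIRST sets used below: FIRST(A) = { '+', ';', 'f' }

F: nullable alternative(s) F → ε; FOLLOW(F) = { $, '+', ';', 'f' }
  F → ε: FIRST \ {ε} = { } — this is the only nullable alternative, skip
  F → A: FIRST \ {ε} = { '+', ';', 'f' } — overlaps FOLLOW(F) on { '+', ';', 'f' }: CONFLICT

A, B, S have no nullable alternative, so no FIRST/FOLLOW check is needed there.

So the grammar has 1 FIRST/FOLLOW conflict (marked CONFLICT above).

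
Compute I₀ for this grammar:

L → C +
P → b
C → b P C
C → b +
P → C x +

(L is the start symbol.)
{ [C → . b +], [C → . b P C], [L → . C +], [L' → . L] }

First, augment the grammar with L' → L
I₀ = CLOSURE({ [L' → . L] }):
  [L' → . L] has the dot before L: add [L → . C +]
  [L → . C +] has the dot before C: add [C → . b P C], [C → . b +]
No further items can be added.

I₀ = { [C → . b +], [C → . b P C], [L → . C +], [L' → . L] }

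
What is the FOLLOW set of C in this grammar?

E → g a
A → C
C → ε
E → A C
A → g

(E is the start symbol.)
{ $ }

To compute FOLLOW(C), find every occurrence of C on a right-hand side N → α C β: add FIRST(β) \ {ε}, and if β is empty or nullable also add FOLLOW(N). Iterate to a fixed point.

In A → C: C is at the end, add FOLLOW(A)
In E → A C: C is at the end, add FOLLOW(E)

The FOLLOW sets referred to above (computed the same way, to a fixed point):
  FOLLOW(A) = { $ }
  FOLLOW(E) = { $ }

Taking the union: FOLLOW(C) = { $ }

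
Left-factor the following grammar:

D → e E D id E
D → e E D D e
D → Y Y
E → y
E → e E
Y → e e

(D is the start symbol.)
D → e E D D'
D' → id E
D' → D e
D → Y Y
E → y
E → e E
Y → e e

Left-factoring transforms A → αβ₁ | αβ₂ into A → αA' and A' → β₁ | β₂
(α is the longest common prefix among the alternatives). Repeat until
no nonterminal has two alternatives with a common prefix.

Round 1: D has alternatives sharing prefix 'e E D'. Introduce D': D → e E D D'
  Add: D' → id E
  Add: D' → D e

No remaining common prefixes — done.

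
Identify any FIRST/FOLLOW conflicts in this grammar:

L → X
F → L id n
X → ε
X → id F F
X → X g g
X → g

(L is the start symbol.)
Nullable non-terminals: L, X.
FIRST sets used below: FIRST(X) = { 'g', 'id', ε }
L has a nullable alternative but only one production, so nothing to check.

X: nullable alternative(s) X → ε; FOLLOW(X) = { $, 'g', 'id' }
  X → ε: FIRST \ {ε} = { } — this is the only nullable alternative, skip
  X → id F F: FIRST \ {ε} = { 'id' } — overlaps FOLLOW(X) on { 'id' }: CONFLICT
  X → X g g: FIRST \ {ε} = { 'g', 'id' } — overlaps FOLLOW(X) on { 'g', 'id' }: CONFLICT
  X → g: FIRST \ {ε} = { 'g' } — overlaps FOLLOW(X) on { 'g' }: CONFLICT

F has no nullable alternative, so no FIRST/FOLLOW check is needed there.

So the grammar has 3 FIRST/FOLLOW conflicts (marked CONFLICT above).

Answer: Yes. X → id F F with FOLLOW(X) on { 'id' }; X → X g g with FOLLOW(X) on { 'g', 'id' }; X → g with FOLLOW(X) on { 'g' }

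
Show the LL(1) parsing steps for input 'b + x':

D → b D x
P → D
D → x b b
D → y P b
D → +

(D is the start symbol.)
Stack is shown with the top on the left.

Stack    Input    Action
------------------------
D $      b + x $  output D → b D x
b D x $  b + x $  match 'b'
D x $    + x $    output D → +
+ x $    + x $    match '+'
x $      x $      match 'x'
$        $        accept

The string is accepted.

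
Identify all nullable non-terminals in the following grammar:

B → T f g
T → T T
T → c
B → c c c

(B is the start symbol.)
A non-terminal is nullable if it can derive ε (the empty string): either it has an ε-production, or it has a production whose right-hand side consists entirely of nullable non-terminals.

There are no ε-productions, so no non-terminal can derive ε.
No non-terminals are nullable.

Answer: None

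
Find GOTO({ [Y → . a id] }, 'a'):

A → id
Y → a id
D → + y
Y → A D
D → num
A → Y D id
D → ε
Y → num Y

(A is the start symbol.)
{ [Y → a . id] }

GOTO(I, 'a') = CLOSURE({ [A → αX.β] : [A → α.Xβ] ∈ I, X = 'a' })

Items with dot before 'a', with the dot advanced:
  [Y → . a id] → [Y → a . id]
Closure adds nothing (no advanced item has the dot before a non-terminal).

GOTO = { [Y → a . id] }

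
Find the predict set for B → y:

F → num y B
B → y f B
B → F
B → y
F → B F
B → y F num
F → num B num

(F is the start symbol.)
{ 'y' }

PREDICT(B → y) = (FIRST(RHS) \ {ε}) ∪ (FOLLOW(B) if ε ∈ FIRST(RHS), i.e. RHS ⇒* ε)
FIRST(y) = { 'y' }
ε ∉ FIRST(y), so FOLLOW(B) is not added.
PREDICT(B → y) = { 'y' }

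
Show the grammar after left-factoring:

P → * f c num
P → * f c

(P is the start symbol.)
Left-factoring transforms A → αβ₁ | αβ₂ into A → αA' and A' → β₁ | β₂
(α is the longest common prefix among the alternatives). Repeat until
no nonterminal has two alternatives with a common prefix.

Round 1: P has alternatives sharing prefix '* f c'. Introduce P': P → * f c P'
  Add: P' → num
  Add: P' → ε

No remaining common prefixes — done.

Resulting grammar:
P → * f c P'
P' → num
P' → ε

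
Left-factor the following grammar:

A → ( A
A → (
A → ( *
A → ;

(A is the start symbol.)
A → ( A'
A' → A
A' → ε
A' → *
A → ;

Left-factoring transforms A → αβ₁ | αβ₂ into A → αA' and A' → β₁ | β₂
(α is the longest common prefix among the alternatives). Repeat until
no nonterminal has two alternatives with a common prefix.

Round 1: A has alternatives sharing prefix '('. Introduce A': A → ( A'
  Add: A' → A
  Add: A' → ε
  Add: A' → *

No remaining common prefixes — done.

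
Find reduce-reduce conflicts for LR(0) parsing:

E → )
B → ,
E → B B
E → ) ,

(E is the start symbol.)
A reduce-reduce conflict occurs when an LR(0) state has two complete items [A → α .] and [B → β .] — both call for a reduction, and with no lookahead the parser cannot choose between them.

Augment with E' → E and build the canonical LR(0) collection (I0 = CLOSURE({[E' → . E]}), then GOTO on every symbol after a dot until no new states appear). It has 7 states:
  I0: { [B → . ,], [E → . ) ,], [E → . )], [E → . B B], [E' → . E] }  — shift
  I1: { [E → ) . ,], [E → ) .] }  — shift, reduce
  I2: { [B → , .] }  — reduce
  I3: { [B → . ,], [E → B . B] }  — shift
  I4: { [E' → E .] }  — accept
  I5: { [E → B B .] }  — reduce
  I6: { [E → ) , .] }  — reduce

No state contains more than one complete item.

Answer: No reduce-reduce conflicts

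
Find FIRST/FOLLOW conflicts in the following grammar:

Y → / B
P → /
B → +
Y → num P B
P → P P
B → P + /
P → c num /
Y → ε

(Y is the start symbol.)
Nullable non-terminals: Y.

Y: nullable alternative(s) Y → ε; FOLLOW(Y) = { $ }
  Y → / B: FIRST \ {ε} = { '/' } — disjoint from FOLLOW(Y)
  Y → num P B: FIRST \ {ε} = { 'num' } — disjoint from FOLLOW(Y)
  Y → ε: FIRST \ {ε} = { } — this is the only nullable alternative, skip

B, P have no nullable alternative, so no FIRST/FOLLOW check is needed there.

No FIRST/FOLLOW conflicts found.

Answer: No FIRST/FOLLOW conflicts.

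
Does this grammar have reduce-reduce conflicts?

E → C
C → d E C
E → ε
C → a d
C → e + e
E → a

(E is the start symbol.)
A reduce-reduce conflict occurs when an LR(0) state has two complete items [A → α .] and [B → β .] — both call for a reduction, and with no lookahead the parser cannot choose between them.

Augment with E' → E and build the canonical LR(0) collection (I0 = CLOSURE({[E' → . E]}), then GOTO on every symbol after a dot until no new states appear). It has 12 states:
  I0: { [C → . a d], [C → . d E C], [C → . e + e], [E → . C], [E → . a], [E → .], [E' → . E] }  — shift, reduce
  I1: { [E → C .] }  — reduce
  I2: { [E' → E .] }  — accept
  I3: { [C → a . d], [E → a .] }  — shift, reduce
  I4: { [C → . a d], [C → . d E C], [C → . e + e], [C → d . E C], [E → . C], [E → . a], [E → .] }  — shift, reduce
  I5: { [C → e . + e] }  — shift
  I6: { [C → e + . e] }  — shift
  I7: { [C → e + e .] }  — reduce
  I8: { [C → . a d], [C → . d E C], [C → . e + e], [C → d E . C] }  — shift
  I9: { [C → d E C .] }  — reduce
  I10: { [C → a . d] }  — shift
  I11: { [C → a d .] }  — reduce

No state contains more than one complete item.

Answer: No reduce-reduce conflicts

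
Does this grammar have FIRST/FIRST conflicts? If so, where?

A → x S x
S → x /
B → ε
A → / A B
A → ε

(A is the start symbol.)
No FIRST/FIRST conflicts.

Productions for A:
  A → x S x: FIRST = { 'x' }
  A → / A B: FIRST = { '/' }
  A → ε: FIRST = { ε }
S, B have only one production, so no FIRST/FIRST conflict is possible there.

All alternatives of each non-terminal have pairwise disjoint FIRST sets.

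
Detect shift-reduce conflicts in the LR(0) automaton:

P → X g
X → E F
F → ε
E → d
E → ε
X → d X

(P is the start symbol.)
Yes — I0: [E → .] vs [E → . d]; I4: [E → .] vs [E → . d]

A shift-reduce conflict occurs when an LR(0) state has both:
  - a complete (reduce) item [A → α .] (dot at the end), and
  - a shift item [B → β . c γ] (dot before a terminal).

Augment with P' → P and build the canonical LR(0) collection (I0 = CLOSURE({[P' → . P]}), then GOTO on every symbol after a dot until no new states appear). It has 8 states:
  I0: { [E → . d], [E → .], [P → . X g], [P' → . P], [X → . E F], [X → . d X] }  — shift, reduce
  I1: { [F → .], [X → E . F] }  — reduce
  I2: { [P' → P .] }  — accept
  I3: { [P → X . g] }  — shift
  I4: { [E → . d], [E → .], [E → d .], [X → . E F], [X → . d X], [X → d . X] }  — shift, 2 reduces
  I5: { [X → d X .] }  — reduce
  I6: { [P → X g .] }  — reduce
  I7: { [X → E F .] }  — reduce

I0 contains reduce item [E → .] and shift items [E → . d], [X → . d X] — shift-reduce conflict.
I4 contains reduce items [E → .], [E → d .] and shift items [E → . d], [X → . d X] — shift-reduce conflict.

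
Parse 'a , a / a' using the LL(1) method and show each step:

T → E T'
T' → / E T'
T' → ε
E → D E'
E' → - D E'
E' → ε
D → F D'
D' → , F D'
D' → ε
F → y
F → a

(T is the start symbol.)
LL(1) parsing maintains a stack (initially the start symbol over $) and the input. At each step: if the stack top is a terminal, match it against the current input token; if it is a non-terminal N, replace it with the RHS of M[N, lookahead] (the unique production whose predict set contains the lookahead).

Stack is shown with the top on the left.

Stack           Input        Action
-----------------------------------
T $             a , a / a $  output T → E T'
E T' $          a , a / a $  output E → D E'
D E' T' $       a , a / a $  output D → F D'
F D' E' T' $    a , a / a $  output F → a
a D' E' T' $    a , a / a $  match 'a'
D' E' T' $      , a / a $    output D' → , F D'
, F D' E' T' $  , a / a $    match ','
F D' E' T' $    a / a $      output F → a
a D' E' T' $    a / a $      match 'a'
D' E' T' $      / a $        output D' → ε
E' T' $         / a $        output E' → ε
T' $            / a $        output T' → / E T'
/ E T' $        / a $        match '/'
E T' $          a $          output E → D E'
D E' T' $       a $          output D → F D'
F D' E' T' $    a $          output F → a
a D' E' T' $    a $          match 'a'
D' E' T' $      $            output D' → ε
E' T' $         $            output E' → ε
T' $            $            output T' → ε
$               $            accept

The string is accepted.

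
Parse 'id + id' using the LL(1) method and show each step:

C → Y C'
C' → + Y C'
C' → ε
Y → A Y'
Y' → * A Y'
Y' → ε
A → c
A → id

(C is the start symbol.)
LL(1) parsing maintains a stack (initially the start symbol over $) and the input. At each step: if the stack top is a terminal, match it against the current input token; if it is a non-terminal N, replace it with the RHS of M[N, lookahead] (the unique production whose predict set contains the lookahead).

Stack is shown with the top on the left.

Stack       Input      Action
-----------------------------
C $         id + id $  output C → Y C'
Y C' $      id + id $  output Y → A Y'
A Y' C' $   id + id $  output A → id
id Y' C' $  id + id $  match 'id'
Y' C' $     + id $     output Y' → ε
C' $        + id $     output C' → + Y C'
+ Y C' $    + id $     match '+'
Y C' $      id $       output Y → A Y'
A Y' C' $   id $       output A → id
id Y' C' $  id $       match 'id'
Y' C' $     $          output Y' → ε
C' $        $          output C' → ε
$           $          accept

The string is accepted.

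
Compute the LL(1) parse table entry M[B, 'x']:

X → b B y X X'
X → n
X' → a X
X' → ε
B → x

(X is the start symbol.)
To find M[B, 'x'], we find productions for B where 'x' is in the predict set (PREDICT(N → α) = (FIRST(α) \ {ε}) ∪ (FOLLOW(N) if α ⇒* ε)).

B → x: PREDICT = { 'x' }
  'x' is in predict set, so this production goes in M[B, 'x']

M[B, 'x'] = B → x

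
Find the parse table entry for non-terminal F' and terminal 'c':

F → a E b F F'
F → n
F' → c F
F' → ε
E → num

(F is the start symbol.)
F' → c F, F' → ε

To find M[F', 'c'], we find productions for F' where 'c' is in the predict set (PREDICT(N → α) = (FIRST(α) \ {ε}) ∪ (FOLLOW(N) if α ⇒* ε)).

Relevant sets:
  FOLLOW(F') = { $, 'c' }

F' → c F: PREDICT = { 'c' }
  'c' is in predict set, so this production goes in M[F', 'c']
F' → ε: PREDICT = { $, 'c' }
  'c' is in predict set, so this production goes in M[F', 'c']

M[F', 'c'] = F' → c F, F' → ε  (a multiply-defined cell — the grammar is not LL(1))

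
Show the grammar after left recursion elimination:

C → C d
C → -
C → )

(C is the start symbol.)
C → - C'
C → ) C'
C' → d C'
C' → ε

C is directly left-recursive. The standard transformation for
  A → A α₁ | ... | A α_m | β₁ | ... | β_n
is
  A  → β₁ A' | ... | β_n A'
  A' → α₁ A' | ... | α_m A' | ε

C → - becomes C → - C'
C → ) becomes C → ) C'
C → C d becomes C' → d C'
Add C' → ε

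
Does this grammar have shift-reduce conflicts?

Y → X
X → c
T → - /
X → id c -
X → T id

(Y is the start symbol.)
No shift-reduce conflicts

Augment with Y' → Y and build the canonical LR(0) collection (I0 = CLOSURE({[Y' → . Y]}), then GOTO on every symbol after a dot until no new states appear). It has 11 states:
  I0: { [T → . - /], [X → . T id], [X → . c], [X → . id c -], [Y → . X], [Y' → . Y] }  — shift
  I1: { [T → - . /] }  — shift
  I2: { [X → T . id] }  — shift
  I3: { [Y → X .] }  — reduce
  I4: { [Y' → Y .] }  — accept
  I5: { [X → c .] }  — reduce
  I6: { [X → id . c -] }  — shift
  I7: { [X → id c . -] }  — shift
  I8: { [X → id c - .] }  — reduce
  I9: { [X → T id .] }  — reduce
  I10: { [T → - / .] }  — reduce

No state contains both a complete item and a shift item.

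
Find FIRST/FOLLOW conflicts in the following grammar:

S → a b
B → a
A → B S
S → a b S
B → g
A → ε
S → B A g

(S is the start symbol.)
Yes. A → B S with FOLLOW(A) on { 'g' }

Nullable non-terminals: A.
FIRST sets used below: FIRST(B) = { 'a', 'g' }

A: nullable alternative(s) A → ε; FOLLOW(A) = { 'g' }
  A → B S: FIRST \ {ε} = { 'a', 'g' } — overlaps FOLLOW(A) on { 'g' }: CONFLICT
  A → ε: FIRST \ {ε} = { } — this is the only nullable alternative, skip

B, S have no nullable alternative, so no FIRST/FOLLOW check is needed there.

So the grammar has 1 FIRST/FOLLOW conflict (marked CONFLICT above).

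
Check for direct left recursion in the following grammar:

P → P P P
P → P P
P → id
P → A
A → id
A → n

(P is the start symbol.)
P → P P P: LEFT RECURSIVE (starts with P)
P → P P: LEFT RECURSIVE (starts with P)
P → id: starts with id
P → A: starts with A
A → id: starts with id
A → n: starts with n

The grammar has direct left recursion on: P.

Answer: Yes, P is left-recursive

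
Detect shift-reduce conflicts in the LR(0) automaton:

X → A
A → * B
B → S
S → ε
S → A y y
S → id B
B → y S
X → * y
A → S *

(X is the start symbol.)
Yes — I0: [S → .] vs [A → . * B]; I1: [S → .] vs [A → . * B]; I2: [X → A .] vs [S → A . y y]; I5: [S → .] vs [A → . * B]; I6: [S → .] vs [A → . * B]; I9: [B → S .] vs [A → S . *]; I10: [S → .] vs [A → . * B]; I11: [B → y S .] vs [A → S . *]; I16: [S → .] vs [A → . * B]

A shift-reduce conflict occurs when an LR(0) state has both:
  - a complete (reduce) item [A → α .] (dot at the end), and
  - a shift item [B → β . c γ] (dot before a terminal).

Augment with X' → X and build the canonical LR(0) collection (I0 = CLOSURE({[X' → . X]}), then GOTO on every symbol after a dot until no new states appear). It has 17 states:
  I0: { [A → . * B], [A → . S *], [S → . A y y], [S → . id B], [S → .], [X → . * y], [X → . A], [X' → . X] }  — shift, reduce
  I1: { [A → * . B], [A → . * B], [A → . S *], [B → . S], [B → . y S], [S → . A y y], [S → . id B], [S → .], [X → * . y] }  — shift, reduce
  I2: { [S → A . y y], [X → A .] }  — shift, reduce
  I3: { [A → S . *] }  — shift
  I4: { [X' → X .] }  — accept
  I5: { [A → . * B], [A → . S *], [B → . S], [B → . y S], [S → . A y y], [S → . id B], [S → .], [S → id . B] }  — shift, reduce
  I6: { [A → * . B], [A → . * B], [A → . S *], [B → . S], [B → . y S], [S → . A y y], [S → . id B], [S → .] }  — shift, reduce
  I7: { [S → A . y y] }  — shift
  I8: { [S → id B .] }  — reduce
  I9: { [A → S . *], [B → S .] }  — shift, reduce
  I10: { [A → . * B], [A → . S *], [B → y . S], [S → . A y y], [S → . id B], [S → .] }  — shift, reduce
  I11: { [A → S . *], [B → y S .] }  — shift, reduce
  I12: { [A → S * .] }  — reduce
  I13: { [S → A y . y] }  — shift
  I14: { [S → A y y .] }  — reduce
  I15: { [A → * B .] }  — reduce
  I16: { [A → . * B], [A → . S *], [B → y . S], [S → . A y y], [S → . id B], [S → .], [X → * y .] }  — shift, 2 reduces

I0 contains reduce item [S → .] and shift items [A → . * B], [S → . id B], [X → . * y] — shift-reduce conflict.
I1 contains reduce item [S → .] and shift items [A → . * B], [B → . y S], [S → . id B], [X → * . y] — shift-reduce conflict.
I2 contains reduce item [X → A .] and shift item [S → A . y y] — shift-reduce conflict.
I5 contains reduce item [S → .] and shift items [A → . * B], [B → . y S], [S → . id B] — shift-reduce conflict.
I6 contains reduce item [S → .] and shift items [A → . * B], [B → . y S], [S → . id B] — shift-reduce conflict.
I9 contains reduce item [B → S .] and shift item [A → S . *] — shift-reduce conflict.
I10 contains reduce item [S → .] and shift items [A → . * B], [S → . id B] — shift-reduce conflict.
I11 contains reduce item [B → y S .] and shift item [A → S . *] — shift-reduce conflict.
I16 contains reduce items [S → .], [X → * y .] and shift items [A → . * B], [S → . id B] — shift-reduce conflict.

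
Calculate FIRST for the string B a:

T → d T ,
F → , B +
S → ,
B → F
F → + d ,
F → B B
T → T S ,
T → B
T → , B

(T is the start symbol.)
{ '+', ',' }

FIRST sets of the non-terminals involved (from the grammar, by fixed-point iteration):
  FIRST(B) = { '+', ',' }

To compute FIRST(B a), process the symbols left to right:
Symbol B is a non-terminal. Add FIRST(B) \ {ε} = { '+', ',' }
B is not nullable (ε ∉ FIRST(B)), so stop here.
FIRST(B a) = { '+', ',' }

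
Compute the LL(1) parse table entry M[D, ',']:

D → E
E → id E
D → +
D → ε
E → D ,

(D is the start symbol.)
To find M[D, ','], we find productions for D where ',' is in the predict set (PREDICT(N → α) = (FIRST(α) \ {ε}) ∪ (FOLLOW(N) if α ⇒* ε)).

Relevant sets:
  FIRST(E) = { '+', ',', 'id' }
  FOLLOW(D) = { $, ',' }

D → E: PREDICT = { '+', ',', 'id' }
  ',' is in predict set, so this production goes in M[D, ',']
D → +: PREDICT = { '+' }
D → ε: PREDICT = { $, ',' }
  ',' is in predict set, so this production goes in M[D, ',']

M[D, ','] = D → E, D → ε  (a multiply-defined cell — the grammar is not LL(1))

Answer: D → E, D → ε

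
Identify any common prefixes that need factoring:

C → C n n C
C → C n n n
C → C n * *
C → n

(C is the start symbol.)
Yes, C has productions with common prefix 'C n'

Left-factoring is needed when two productions for the same non-terminal
share a common prefix on the right-hand side.

Productions for C:
  C → C n n C
  C → C n n n
  C → C n * *
  C → n

Found common prefix 'C n' in productions for C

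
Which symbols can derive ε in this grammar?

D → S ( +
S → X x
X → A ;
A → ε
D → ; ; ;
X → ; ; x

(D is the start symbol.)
{ 'A' }

ε-productions: A → ε
So A is immediately nullable.
No further non-terminal can be added: every production for the remaining non-terminals contains a terminal or a non-nullable non-terminal.
Nullable = { 'A' }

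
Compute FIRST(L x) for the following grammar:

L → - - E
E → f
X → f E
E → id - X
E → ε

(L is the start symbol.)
FIRST sets of the non-terminals involved (from the grammar, by fixed-point iteration):
  FIRST(L) = { '-' }

To compute FIRST(L x), process the symbols left to right:
Symbol L is a non-terminal. Add FIRST(L) \ {ε} = { '-' }
L is not nullable (ε ∉ FIRST(L)), so stop here.
FIRST(L x) = { '-' }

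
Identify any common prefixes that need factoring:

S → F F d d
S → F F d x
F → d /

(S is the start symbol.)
Left-factoring is needed when two productions for the same non-terminal
share a common prefix on the right-hand side.

Productions for S:
  S → F F d d
  S → F F d x

Found common prefix 'F F d' in productions for S

Answer: Yes, S has productions with common prefix 'F F d'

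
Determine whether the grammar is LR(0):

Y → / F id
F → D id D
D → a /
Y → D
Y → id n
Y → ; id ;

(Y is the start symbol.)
Yes, the grammar is LR(0)

A grammar is LR(0) if no state in the canonical LR(0) collection has:
  - both a shift item (dot before a terminal) and a complete item (shift-reduce conflict), or
  - two or more complete items (reduce-reduce conflict; the accept item [Y' → Y .] counts as a complete item here).

Augment with Y' → Y and build the canonical LR(0) collection (I0 = CLOSURE({[Y' → . Y]}), then GOTO on every symbol after a dot until no new states appear). It has 16 states:
  I0: { [D → . a /], [Y → . / F id], [Y → . ; id ;], [Y → . D], [Y → . id n], [Y' → . Y] }  — shift
  I1: { [D → . a /], [F → . D id D], [Y → / . F id] }  — shift
  I2: { [Y → ; . id ;] }  — shift
  I3: { [Y → D .] }  — reduce
  I4: { [Y' → Y .] }  — accept
  I5: { [D → a . /] }  — shift
  I6: { [Y → id . n] }  — shift
  I7: { [Y → id n .] }  — reduce
  I8: { [D → a / .] }  — reduce
  I9: { [Y → ; id . ;] }  — shift
  I10: { [Y → ; id ; .] }  — reduce
  I11: { [F → D . id D] }  — shift
  I12: { [Y → / F . id] }  — shift
  I13: { [Y → / F id .] }  — reduce
  I14: { [D → . a /], [F → D id . D] }  — shift
  I15: { [F → D id D .] }  — reduce

Every state is either a pure shift/goto state or contains exactly one complete item and nothing to shift — no conflicts. The grammar is LR(0).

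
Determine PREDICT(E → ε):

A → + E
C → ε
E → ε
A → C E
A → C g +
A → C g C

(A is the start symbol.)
{ $ }

PREDICT(E → ε) = (FIRST(RHS) \ {ε}) ∪ (FOLLOW(E) if ε ∈ FIRST(RHS), i.e. RHS ⇒* ε)
The right-hand side is ε (FIRST(ε) = { ε }), so the predict set is FOLLOW(E) = { $ }
PREDICT(E → ε) = { $ }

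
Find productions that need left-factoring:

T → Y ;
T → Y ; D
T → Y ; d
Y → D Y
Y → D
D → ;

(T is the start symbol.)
Yes, T has productions with common prefix 'Y ;'; Y has productions with common prefix 'D'

Left-factoring is needed when two productions for the same non-terminal
share a common prefix on the right-hand side.

Productions for T:
  T → Y ;
  T → Y ; D
  T → Y ; d
Productions for Y:
  Y → D Y
  Y → D

Found common prefix 'Y ;' in productions for T
Found common prefix 'D' in productions for Y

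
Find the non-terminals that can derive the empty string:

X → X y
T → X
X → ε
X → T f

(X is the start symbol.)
{ 'T', 'X' }

A non-terminal is nullable if it can derive ε (the empty string): either it has an ε-production, or it has a production whose right-hand side consists entirely of nullable non-terminals.

ε-productions: X → ε
So X is immediately nullable.
T → X: every symbol on the right is nullable, so T is nullable too.
Every non-terminal is now nullable.
Nullable = { 'T', 'X' }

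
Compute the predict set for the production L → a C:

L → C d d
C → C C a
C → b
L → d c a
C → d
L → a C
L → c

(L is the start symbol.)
PREDICT(L → a C) = (FIRST(RHS) \ {ε}) ∪ (FOLLOW(L) if ε ∈ FIRST(RHS), i.e. RHS ⇒* ε)
FIRST(a C) = { 'a' }
ε ∉ FIRST(a C), so FOLLOW(L) is not added.
PREDICT(L → a C) = { 'a' }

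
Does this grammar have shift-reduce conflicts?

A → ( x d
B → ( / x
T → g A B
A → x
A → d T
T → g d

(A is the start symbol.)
A shift-reduce conflict occurs when an LR(0) state has both:
  - a complete (reduce) item [A → α .] (dot at the end), and
  - a shift item [B → β . c γ] (dot before a terminal).

Augment with A' → A and build the canonical LR(0) collection (I0 = CLOSURE({[A' → . A]}), then GOTO on every symbol after a dot until no new states appear). It has 15 states:
  I0: { [A → . ( x d], [A → . d T], [A → . x], [A' → . A] }  — shift
  I1: { [A → ( . x d] }  — shift
  I2: { [A' → A .] }  — accept
  I3: { [A → d . T], [T → . g A B], [T → . g d] }  — shift
  I4: { [A → x .] }  — reduce
  I5: { [A → d T .] }  — reduce
  I6: { [A → . ( x d], [A → . d T], [A → . x], [T → g . A B], [T → g . d] }  — shift
  I7: { [B → . ( / x], [T → g A . B] }  — shift
  I8: { [A → d . T], [T → . g A B], [T → . g d], [T → g d .] }  — shift, reduce
  I9: { [B → ( . / x] }  — shift
  I10: { [T → g A B .] }  — reduce
  I11: { [B → ( / . x] }  — shift
  I12: { [B → ( / x .] }  — reduce
  I13: { [A → ( x . d] }  — shift
  I14: { [A → ( x d .] }  — reduce

I8 contains reduce item [T → g d .] and shift items [T → . g A B], [T → . g d] — shift-reduce conflict.

Answer: Yes — I8: [T → g d .] vs [T → . g A B]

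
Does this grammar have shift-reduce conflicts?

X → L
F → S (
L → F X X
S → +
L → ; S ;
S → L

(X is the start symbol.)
No shift-reduce conflicts

A shift-reduce conflict occurs when an LR(0) state has both:
  - a complete (reduce) item [A → α .] (dot at the end), and
  - a shift item [B → β . c γ] (dot before a terminal).

Augment with X' → X and build the canonical LR(0) collection (I0 = CLOSURE({[X' → . X]}), then GOTO on every symbol after a dot until no new states appear). It has 13 states:
  I0: { [F → . S (], [L → . ; S ;], [L → . F X X], [S → . +], [S → . L], [X → . L], [X' → . X] }  — shift
  I1: { [S → + .] }  — reduce
  I2: { [F → . S (], [L → . ; S ;], [L → . F X X], [L → ; . S ;], [S → . +], [S → . L] }  — shift
  I3: { [F → . S (], [L → . ; S ;], [L → . F X X], [L → F . X X], [S → . +], [S → . L], [X → . L] }  — shift
  I4: { [S → L .], [X → L .] }  — 2 reduces
  I5: { [F → S . (] }  — shift
  I6: { [X' → X .] }  — accept
  I7: { [F → S ( .] }  — reduce
  I8: { [F → . S (], [L → . ; S ;], [L → . F X X], [L → F X . X], [S → . +], [S → . L], [X → . L] }  — shift
  I9: { [L → F X X .] }  — reduce
  I10: { [S → L .] }  — reduce
  I11: { [F → S . (], [L → ; S . ;] }  — shift
  I12: { [L → ; S ; .] }  — reduce

No state contains both a complete item and a shift item.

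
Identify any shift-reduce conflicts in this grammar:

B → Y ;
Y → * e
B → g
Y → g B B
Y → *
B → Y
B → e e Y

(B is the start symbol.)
A shift-reduce conflict occurs when an LR(0) state has both:
  - a complete (reduce) item [A → α .] (dot at the end), and
  - a shift item [B → β . c γ] (dot before a terminal).

Augment with B' → B and build the canonical LR(0) collection (I0 = CLOSURE({[B' → . B]}), then GOTO on every symbol after a dot until no new states appear). It has 13 states:
  I0: { [B → . Y ;], [B → . Y], [B → . e e Y], [B → . g], [B' → . B], [Y → . * e], [Y → . *], [Y → . g B B] }  — shift
  I1: { [Y → * . e], [Y → * .] }  — shift, reduce
  I2: { [B' → B .] }  — accept
  I3: { [B → Y . ;], [B → Y .] }  — shift, reduce
  I4: { [B → e . e Y] }  — shift
  I5: { [B → . Y ;], [B → . Y], [B → . e e Y], [B → . g], [B → g .], [Y → . * e], [Y → . *], [Y → . g B B], [Y → g . B B] }  — shift, reduce
  I6: { [B → . Y ;], [B → . Y], [B → . e e Y], [B → . g], [Y → . * e], [Y → . *], [Y → . g B B], [Y → g B . B] }  — shift
  I7: { [Y → g B B .] }  — reduce
  I8: { [B → e e . Y], [Y → . * e], [Y → . *], [Y → . g B B] }  — shift
  I9: { [B → e e Y .] }  — reduce
  I10: { [B → . Y ;], [B → . Y], [B → . e e Y], [B → . g], [Y → . * e], [Y → . *], [Y → . g B B], [Y → g . B B] }  — shift
  I11: { [B → Y ; .] }  — reduce
  I12: { [Y → * e .] }  — reduce

I1 contains reduce item [Y → * .] and shift item [Y → * . e] — shift-reduce conflict.
I3 contains reduce item [B → Y .] and shift item [B → Y . ;] — shift-reduce conflict.
I5 contains reduce item [B → g .] and shift items [B → . e e Y], [B → . g], [Y → . *], [Y → . * e], [Y → . g B B] — shift-reduce conflict.

Answer: Yes — I1: [Y → * .] vs [Y → * . e]; I3: [B → Y .] vs [B → Y . ;]; I5: [B → g .] vs [B → . e e Y]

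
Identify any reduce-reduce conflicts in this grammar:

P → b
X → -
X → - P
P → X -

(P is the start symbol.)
Augment with P' → P and build the canonical LR(0) collection (I0 = CLOSURE({[P' → . P]}), then GOTO on every symbol after a dot until no new states appear). It has 7 states:
  I0: { [P → . X -], [P → . b], [P' → . P], [X → . - P], [X → . -] }  — shift
  I1: { [P → . X -], [P → . b], [X → - . P], [X → - .], [X → . - P], [X → . -] }  — shift, reduce
  I2: { [P' → P .] }  — accept
  I3: { [P → X . -] }  — shift
  I4: { [P → b .] }  — reduce
  I5: { [P → X - .] }  — reduce
  I6: { [X → - P .] }  — reduce

No state contains more than one complete item.

Answer: No reduce-reduce conflicts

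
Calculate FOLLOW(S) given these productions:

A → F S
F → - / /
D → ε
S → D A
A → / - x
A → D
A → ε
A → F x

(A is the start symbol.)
In A → F S: S is at the end, add FOLLOW(A)

The FOLLOW sets referred to above (computed the same way, to a fixed point):
  FOLLOW(A) = { $ }

Taking the union: FOLLOW(S) = { $ }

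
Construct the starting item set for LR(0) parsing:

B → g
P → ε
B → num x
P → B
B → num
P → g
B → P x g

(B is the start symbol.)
{ [B → . P x g], [B → . g], [B → . num x], [B → . num], [B' → . B], [P → . B], [P → . g], [P → .] }

First, augment the grammar with B' → B
I₀ = CLOSURE({ [B' → . B] }):
  [B' → . B] has the dot before B: add [B → . g], [B → . num x], [B → . num], [B → . P x g]
  [B → . P x g] has the dot before P: add [P → .], [P → . B], [P → . g]
No further items can be added.

I₀ = { [B → . P x g], [B → . g], [B → . num x], [B → . num], [B' → . B], [P → . B], [P → . g], [P → .] }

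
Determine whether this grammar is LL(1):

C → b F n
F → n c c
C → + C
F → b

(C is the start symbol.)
Yes, the grammar is LL(1).

A grammar is LL(1) if for each non-terminal N with multiple productions, the predict sets of those productions are pairwise disjoint, where PREDICT(N → α) = (FIRST(α) \ {ε}) ∪ (FOLLOW(N) if α ⇒* ε).

For C:
  PREDICT(C → b F n) = { 'b' }
  PREDICT(C → '+' C) = { '+' }
For F:
  PREDICT(F → n c c) = { 'n' }
  PREDICT(F → b) = { 'b' }

All predict sets are disjoint. The grammar IS LL(1).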